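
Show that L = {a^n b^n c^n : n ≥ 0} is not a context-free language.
Assume for contradiction that L is context-free, and let p ≥ 1 be the pumping length given by the pumping lemma for CFLs.
Choose s = a^p b^p c^p. Then s ∈ L and |s| = 3p ≥ p.
By the CFL pumping lemma, s = uvxyz for some u, v, x, y, z with |vxy| ≤ p, |vy| ≥ 1, and uv^i xy^i z ∈ L for every i ≥ 0.

Because |vxy| ≤ p, the window vxy cannot contain both an a and a c: any substring of s containing both must include the entire block b^p plus at least one a and one c, so it has length ≥ p + 2 > p.
Hence at least one of the letters a, c does not occur in vy at all.

Take i = 0: the string uxz is obtained from s by deleting |vy| ≥ 1 symbols, so |uxz| = 3p − |vy| < 3p.
But the letter (a or c) that does not occur in vy still occurs exactly p times in uxz. Every string of L with exactly p copies of some letter is a^p b^p c^p, of length 3p. Since |uxz| < 3p, uxz ∉ L.

This contradicts the CFL pumping lemma, which requires uv^i xy^i z ∈ L for all i ≥ 0.
Hence L = {a^n b^n c^n : n ≥ 0} is not context-free. ∎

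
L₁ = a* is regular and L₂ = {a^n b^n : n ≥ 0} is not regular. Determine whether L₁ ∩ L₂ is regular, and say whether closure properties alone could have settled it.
Yes — L₁ ∩ L₂ is regular.

A string of a* contains no b's, and the only string of {a^n b^n} with no b's is ε (n = 0). So L₁ ∩ L₂ = {ε}, a finite language, which is regular.

Note that the bare facts "L₁ regular, L₂ non-regular" do not settle the question by themselves: the closure of regular languages under ∪, ∩, complement and difference applies only when BOTH operands are regular. With a non-regular operand the result can come out regular or non-regular depending on the specific languages, so one has to work out L₁ ∩ L₂ for this particular pair, as above.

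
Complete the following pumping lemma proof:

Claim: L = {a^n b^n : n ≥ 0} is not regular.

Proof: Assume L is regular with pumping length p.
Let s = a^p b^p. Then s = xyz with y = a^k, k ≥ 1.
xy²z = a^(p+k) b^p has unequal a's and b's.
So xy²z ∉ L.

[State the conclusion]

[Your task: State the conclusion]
This contradicts the pumping lemma for regular languages,
which guarantees xy^i z ∈ L for all i ≥ 0.

Since our assumption that L is regular leads to a contradiction,
we conclude that L = {a^n b^n : n ≥ 0} is NOT regular. ∎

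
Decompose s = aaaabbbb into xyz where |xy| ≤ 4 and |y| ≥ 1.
x = 'aa', y = 'a', z = 'abbbb'

For s = aaaabbbb and p = 4, one valid decomposition is:
- x = 'aa' (length 2)
- y = 'a' (length 1)
- z = 'abbbb' (length 5)

Verification:
- xyz = 'aa' + 'a' + 'abbbb' = aaaabbbb ✓
- |xy| = 3 ≤ 4 ✓
- |y| = 1 > 0 ✓

All pumping lemma constraints are satisfied.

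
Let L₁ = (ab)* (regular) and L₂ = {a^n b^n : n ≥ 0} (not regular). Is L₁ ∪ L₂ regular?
No — L₁ ∪ L₂ is not regular.

Let U = (ab)* ∪ {a^n b^n}. If U were regular, then U ∩ aa*bb* would be regular (closure under intersection with a regular language). But (ab)* ∩ aa*bb* = {ab} and {a^n b^n} ∩ aa*bb* = {a^n b^n : n ≥ 1}, so U ∩ aa*bb* = {a^n b^n : n ≥ 1}, which is not regular. Hence U is not regular.

Note that the bare facts "L₁ regular, L₂ non-regular" do not settle the question by themselves: the closure of regular languages under ∪, ∩, complement and difference applies only when BOTH operands are regular. With a non-regular operand the result can come out regular or non-regular depending on the specific languages, so one has to work out L₁ ∪ L₂ for this particular pair, as above.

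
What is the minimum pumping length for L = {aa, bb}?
p = 3

For a finite language L, the pumping lemma holds vacuously if p > max|s| for s ∈ L.

The longest string in L = {aa, bb} has length 2.
If p = 3, then no string s ∈ L has |s| ≥ p, so the condition is vacuously true.

The minimum pumping length is p = 3.

Why no smaller p works: for any p ≤ 2, the longest string s ∈ L has |s| = 2 ≥ p, so it would
have to be pumpable; but pumping up (i = 2, 3, ...) produces ever longer strings, which cannot all lie in the
finite language L. So the pumping property fails for every p ≤ 2.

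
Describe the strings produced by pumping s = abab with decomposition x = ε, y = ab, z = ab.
{xy^i z : i ≥ 0} = {(ab)^(i+1) : i ≥ 0} = {ab, abab, ababab, ...}

With x = ε, y = ab, z = ab: Pumping 'ab' gives strings of alternating a's and b's.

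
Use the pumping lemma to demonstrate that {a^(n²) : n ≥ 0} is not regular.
Assume for contradiction that L is regular, and let p ≥ 1 be the pumping length given by the pumping lemma.
Choose s = a^(p²). Then s ∈ L and |s| = p² ≥ p.
By the pumping lemma, s = xyz for some x, y, z with |xy| ≤ p, |y| ≥ 1, and xy^i z ∈ L for every i ≥ 0.
Here y = a^k for some k with 1 ≤ k ≤ |xy| ≤ p.

Take i = 2: |xy²z| = p² + k.
Now p² < p² + k ≤ p² + p < p² + 2p + 1 = (p + 1)².
So |xy²z| lies strictly between the consecutive squares p² and (p + 1)², hence is not a perfect square, and xy²z ∉ L.

This contradicts the pumping lemma, which requires xy^i z ∈ L for all i ≥ 0.
Hence L = {a^(n²) : n ≥ 0} is not regular. ∎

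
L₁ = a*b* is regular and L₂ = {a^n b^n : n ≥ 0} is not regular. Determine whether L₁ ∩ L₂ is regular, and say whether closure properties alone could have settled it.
No — L₁ ∩ L₂ is not regular.

Every string a^n b^n already lies in a*b*, so L₁ ∩ L₂ = {a^n b^n : n ≥ 0} = L₂ itself, which is the standard non-regular language (pump s = a^p b^p).

Note that the bare facts "L₁ regular, L₂ non-regular" do not settle the question by themselves: the closure of regular languages under ∪, ∩, complement and difference applies only when BOTH operands are regular. With a non-regular operand the result can come out regular or non-regular depending on the specific languages, so one has to work out L₁ ∩ L₂ for this particular pair, as above.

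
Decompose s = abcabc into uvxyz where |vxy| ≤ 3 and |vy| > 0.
u='ab', v='c', x='a', y='b', z='c'

For s = abcabc with pumping length p = 3:

One valid decomposition:
- u = 'ab'
- v = 'c'
- x = 'a'
- y = 'b'
- z = 'c'

Verification:
- uvxyz = 'ab' + 'c' + 'a' + 'b' + 'c' = abcabc ✓
- |vxy| = |'cab'| = 3 ≤ 3 ✓
- |vy| = |'cb'| = 2 > 0 ✓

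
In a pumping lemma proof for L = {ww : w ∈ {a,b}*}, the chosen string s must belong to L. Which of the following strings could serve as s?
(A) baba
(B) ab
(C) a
(A) baba

The pumping lemma is applied to a string s that lies in L, so first check membership of each option:
- (A) baba splits into halves ba · ba, which are equal, so it is in L (w = ba) ✓
- (B) ab has length 2; its halves are a and b, which differ, so it is not in L ✗
- (C) a has odd length 1, so it cannot be written as ww and is not in L ✗

Only (A) baba is in L, so it is the only candidate that could play the role of s.
(In a complete proof one picks s in terms of the pumping length p so that |s| ≥ p is guaranteed; a fixed string like baba illustrates the shape of such an s.)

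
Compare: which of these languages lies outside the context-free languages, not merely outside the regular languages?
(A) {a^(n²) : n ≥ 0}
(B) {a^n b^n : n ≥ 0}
(A) {a^(n²) : n ≥ 0}

(A) {a^(n²) : n ≥ 0} requires the CFL pumping lemma.

- {a^n b^n : n ≥ 0} is context-free (but not regular)
  • Can be shown non-regular with the regular pumping lemma
  • After pumping, the number of a's and b's become unequal

- {a^(n²) : n ≥ 0} is NOT context-free
  • Requires the CFL pumping lemma to prove
  • Gaps between squares grow unboundedly

The CFL pumping lemma is "stronger" in that it can prove non-membership
in the larger class of context-free languages.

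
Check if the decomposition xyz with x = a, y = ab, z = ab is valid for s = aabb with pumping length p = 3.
Violated: xyz = s

The decomposition x = a, y = ab, z = ab for s = aabb with p = 3
violates the constraint: xyz = s

xyz = 'a' + 'ab' + 'ab' = 'aabab' ≠ 'aabb' = s. The decomposition doesn't reconstruct s.

Pumping lemma constraints:
1. xyz = s (decomposition is valid)
2. |xy| ≤ p
3. |y| > 0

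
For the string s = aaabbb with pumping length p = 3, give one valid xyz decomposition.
x = '', y = 'aa', z = 'abbb'

For s = aaabbb and p = 3, one valid decomposition is:
- x = '' (length 0)
- y = 'aa' (length 2)
- z = 'abbb' (length 4)

Verification:
- xyz = '' + 'aa' + 'abbb' = aaabbb ✓
- |xy| = 2 ≤ 3 ✓
- |y| = 2 > 0 ✓

All pumping lemma constraints are satisfied.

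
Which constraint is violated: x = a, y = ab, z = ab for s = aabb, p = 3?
Violated: xyz = s

The decomposition x = a, y = ab, z = ab for s = aabb with p = 3
violates the constraint: xyz = s

xyz = 'a' + 'ab' + 'ab' = 'aabab' ≠ 'aabb' = s. The decomposition doesn't reconstruct s.

Pumping lemma constraints:
1. xyz = s (decomposition is valid)
2. |xy| ≤ p
3. |y| > 0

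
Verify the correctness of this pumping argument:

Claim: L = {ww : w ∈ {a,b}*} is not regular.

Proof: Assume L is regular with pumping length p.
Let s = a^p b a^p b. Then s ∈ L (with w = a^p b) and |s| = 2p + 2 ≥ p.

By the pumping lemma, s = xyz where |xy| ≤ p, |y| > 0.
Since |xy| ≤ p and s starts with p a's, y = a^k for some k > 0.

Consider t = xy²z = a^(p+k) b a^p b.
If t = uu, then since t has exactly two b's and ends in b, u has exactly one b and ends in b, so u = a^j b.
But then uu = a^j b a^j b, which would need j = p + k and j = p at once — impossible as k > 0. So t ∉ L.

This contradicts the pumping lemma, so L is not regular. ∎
The proof is correct.

This proof is valid because:
1. s = a^p b a^p b is in L and is chosen in terms of p, so |s| ≥ p holds for every p
2. The decomposition analysis is correct: |xy| ≤ p forces y to lie inside the leading a's
3. The contradiction is valid: the argument shows a^(p+k) b a^p b cannot be split into two equal halves
4. The conclusion follows logically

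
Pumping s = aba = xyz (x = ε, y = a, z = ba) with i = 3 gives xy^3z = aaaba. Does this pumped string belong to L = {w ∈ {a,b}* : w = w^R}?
No

xy³z = ε · aaa · ba = aaaba.
aaaba reversed is abaaa ≠ aaaba, so it is not a palindrome and is not in L.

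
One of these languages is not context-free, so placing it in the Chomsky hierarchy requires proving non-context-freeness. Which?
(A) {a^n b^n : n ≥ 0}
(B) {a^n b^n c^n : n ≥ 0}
(B) {a^n b^n c^n : n ≥ 0}

(B) {a^n b^n c^n : n ≥ 0} requires the CFL pumping lemma.

- {a^n b^n : n ≥ 0} is context-free (but not regular)
  • Can be shown non-regular with the regular pumping lemma
  • After pumping, the number of a's and b's become unequal

- {a^n b^n c^n : n ≥ 0} is NOT context-free
  • Requires the CFL pumping lemma to prove
  • Cannot maintain three equal counts simultaneously

The CFL pumping lemma is "stronger" in that it can prove non-membership
in the larger class of context-free languages.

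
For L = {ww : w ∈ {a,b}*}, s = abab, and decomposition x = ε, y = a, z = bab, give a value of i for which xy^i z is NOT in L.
i = 0

xy⁰z = ε · ε · bab = bab; bab has odd length 3, so it cannot be written as ww and is not in L.
(Other choices also work, e.g. i = 2, 3; only i = 1 is guaranteed to stay in L since xy¹z = s.)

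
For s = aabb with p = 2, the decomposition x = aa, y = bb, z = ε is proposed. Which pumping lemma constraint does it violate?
Violated: |xy| ≤ p

The decomposition x = aa, y = bb, z = ε for s = aabb with p = 2
violates the constraint: |xy| ≤ p

|xy| = |aabb| = 4 > 2 = p. The decomposition puts too many characters in xy.

Pumping lemma constraints:
1. xyz = s (decomposition is valid)
2. |xy| ≤ p
3. |y| > 0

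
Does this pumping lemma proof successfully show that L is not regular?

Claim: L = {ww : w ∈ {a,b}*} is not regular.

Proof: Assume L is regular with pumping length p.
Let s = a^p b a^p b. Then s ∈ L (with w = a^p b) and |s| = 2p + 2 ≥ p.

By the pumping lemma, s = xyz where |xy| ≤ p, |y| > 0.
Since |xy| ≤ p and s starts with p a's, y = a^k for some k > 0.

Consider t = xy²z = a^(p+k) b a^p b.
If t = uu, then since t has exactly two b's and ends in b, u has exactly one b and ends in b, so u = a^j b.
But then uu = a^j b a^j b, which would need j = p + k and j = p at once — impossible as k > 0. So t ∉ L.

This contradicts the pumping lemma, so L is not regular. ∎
The proof is correct.

This proof is valid because:
1. s = a^p b a^p b is in L and is chosen in terms of p, so |s| ≥ p holds for every p
2. The decomposition analysis is correct: |xy| ≤ p forces y to lie inside the leading a's
3. The contradiction is valid: the argument shows a^(p+k) b a^p b cannot be split into two equal halves
4. The conclusion follows logically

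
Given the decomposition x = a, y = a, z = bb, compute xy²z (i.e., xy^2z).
aaabb

Given x = 'a', y = 'a', z = 'bb' and i = 2:

xy^2z = x + y·y·...·y (2 times) + z
       = 'a' + 'a'^2 + 'bb'
       = 'a' + 'aa' + 'bb'
       = 'aaabb'

The pumped string is 'aaabb' with length 5.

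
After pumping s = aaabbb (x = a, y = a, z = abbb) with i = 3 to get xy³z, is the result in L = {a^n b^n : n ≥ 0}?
No

xy³z = a · aaa · abbb = aaaaabbb.
aaaaabbb has 5 a's and 3 b's; 5 ≠ 3, so it is not in L.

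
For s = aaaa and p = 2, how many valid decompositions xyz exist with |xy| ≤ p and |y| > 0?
3

For s = 'aaaa' with pumping length p = 2:

Constraints: |xy| ≤ 2, |y| > 0

Valid decompositions (|xy| ≤ p, |y| ≥ 1):
  • x='', y='a', z='aaa'
  • x='a', y='a', z='aa'
  • x='', y='aa', z='aa'

Total count: 3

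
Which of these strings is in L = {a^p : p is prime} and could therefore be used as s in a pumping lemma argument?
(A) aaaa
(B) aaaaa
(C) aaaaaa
(B) aaaaa

The pumping lemma is applied to a string s that lies in L, so first check membership of each option:
- (A) aaaa has length 4 = 2 × 2, which is not prime, so it is not in L ✗
- (B) aaaaa has length 5, which is prime, so it is in L ✓
- (C) aaaaaa has length 6 = 2 × 3, which is not prime, so it is not in L ✗

Only (B) aaaaa is in L, so it is the only candidate that could play the role of s.
(In a complete proof one picks s in terms of the pumping length p so that |s| ≥ p is guaranteed; a fixed string like aaaaa illustrates the shape of such an s.)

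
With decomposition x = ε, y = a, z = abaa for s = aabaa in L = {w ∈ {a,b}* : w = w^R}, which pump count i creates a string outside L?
i = 2

xy²z = ε · aa · abaa = aaabaa; aaabaa reversed is aabaaa ≠ aaabaa, so it is not a palindrome and is not in L.
(Other choices also work, e.g. i = 0, 3; only i = 1 is guaranteed to stay in L since xy¹z = s.)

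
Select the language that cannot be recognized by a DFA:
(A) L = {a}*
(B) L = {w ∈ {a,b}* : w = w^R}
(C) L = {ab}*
(B) {w ∈ {a,b}* : w = w^R}

(B) L = {w ∈ {a,b}* : w = w^R} is NOT regular.

The pumping lemma can be used to prove this:
After pumping, the string is no longer symmetric

The other languages are regular because they can be recognized by finite automata.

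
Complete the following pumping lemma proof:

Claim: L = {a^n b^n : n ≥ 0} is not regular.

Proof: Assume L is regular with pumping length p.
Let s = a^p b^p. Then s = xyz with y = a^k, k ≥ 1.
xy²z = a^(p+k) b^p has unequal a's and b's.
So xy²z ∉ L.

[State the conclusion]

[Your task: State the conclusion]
This contradicts the pumping lemma for regular languages,
which guarantees xy^i z ∈ L for all i ≥ 0.

Since our assumption that L is regular leads to a contradiction,
we conclude that L = {a^n b^n : n ≥ 0} is NOT regular. ∎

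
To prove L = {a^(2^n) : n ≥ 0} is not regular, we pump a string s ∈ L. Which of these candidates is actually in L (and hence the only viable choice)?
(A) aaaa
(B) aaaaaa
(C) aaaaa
(A) aaaa

The pumping lemma is applied to a string s that lies in L, so first check membership of each option:
- (A) aaaa has length 4 = 2^2, so it is in L ✓
- (B) aaaaaa has length 6, strictly between 2^2 = 4 and 2^3 = 8, so it is not in L ✗
- (C) aaaaa has length 5, strictly between 2^2 = 4 and 2^3 = 8, so it is not in L ✗

Only (A) aaaa is in L, so it is the only candidate that could play the role of s.
(In a complete proof one picks s in terms of the pumping length p so that |s| ≥ p is guaranteed; a fixed string like aaaa illustrates the shape of such an s.)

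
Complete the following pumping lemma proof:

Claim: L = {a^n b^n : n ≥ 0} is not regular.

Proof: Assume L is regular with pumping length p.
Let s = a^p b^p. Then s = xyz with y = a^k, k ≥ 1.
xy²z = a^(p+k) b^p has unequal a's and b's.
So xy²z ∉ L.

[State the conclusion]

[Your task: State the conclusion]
This contradicts the pumping lemma for regular languages,
which guarantees xy^i z ∈ L for all i ≥ 0.

Since our assumption that L is regular leads to a contradiction,
we conclude that L = {a^n b^n : n ≥ 0} is NOT regular. ∎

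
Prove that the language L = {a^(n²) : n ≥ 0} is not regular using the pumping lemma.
Assume for contradiction that L is regular, and let p ≥ 1 be the pumping length given by the pumping lemma.
Choose s = a^(p²). Then s ∈ L and |s| = p² ≥ p.
By the pumping lemma, s = xyz for some x, y, z with |xy| ≤ p, |y| ≥ 1, and xy^i z ∈ L for every i ≥ 0.
Here y = a^k for some k with 1 ≤ k ≤ |xy| ≤ p.

Take i = 2: |xy²z| = p² + k.
Now p² < p² + k ≤ p² + p < p² + 2p + 1 = (p + 1)².
So |xy²z| lies strictly between the consecutive squares p² and (p + 1)², hence is not a perfect square, and xy²z ∉ L.

This contradicts the pumping lemma, which requires xy^i z ∈ L for all i ≥ 0.
Hence L = {a^(n²) : n ≥ 0} is not regular. ∎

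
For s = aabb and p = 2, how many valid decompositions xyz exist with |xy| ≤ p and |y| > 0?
3

For s = 'aabb' with pumping length p = 2:

Constraints: |xy| ≤ 2, |y| > 0

Valid decompositions (|xy| ≤ p, |y| ≥ 1):
  • x='', y='a', z='abb'
  • x='a', y='a', z='bb'
  • x='', y='aa', z='bb'

Total count: 3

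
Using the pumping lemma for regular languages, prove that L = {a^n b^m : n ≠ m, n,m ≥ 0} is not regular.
Assume for contradiction that L is regular, and let p ≥ 1 be the pumping length given by the pumping lemma.
Choose s = a^p b^(p + p!). Then s ∈ L because p ≠ p + p! (as p! ≥ 1), and |s| ≥ p.
By the pumping lemma, s = xyz for some x, y, z with |xy| ≤ p, |y| ≥ 1, and xy^i z ∈ L for every i ≥ 0.
Since |xy| ≤ p and the first p symbols of s are all a's, y = a^k for some k with 1 ≤ k ≤ p.
For every i ≥ 0, xy^i z = a^(p + (i − 1)k) b^(p + p!).

Because 1 ≤ k ≤ p, k divides p!. Let t = p!/k (a positive integer) and take i = t + 1.
Then the number of a's is p + tk = p + p!, which equals the number of b's.
So xy^(t+1) z = a^(p + p!) b^(p + p!) has equally many a's and b's and is NOT in L.

This contradicts the pumping lemma, which requires xy^i z ∈ L for all i ≥ 0.
Hence L = {a^n b^m : n ≠ m, n,m ≥ 0} is not regular. ∎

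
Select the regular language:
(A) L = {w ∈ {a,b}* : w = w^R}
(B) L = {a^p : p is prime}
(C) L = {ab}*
(C) {ab}*

(C) L = {ab}* is regular.

This can be recognized by a finite automaton (DFA/NFA).
Regular expressions like {ab}* define regular languages.

The other choices are not regular:
- {w ∈ {a,b}* : w = w^R}: After pumping, the string is no longer symmetric
- {a^p : p is prime}: After pumping, the length becomes composite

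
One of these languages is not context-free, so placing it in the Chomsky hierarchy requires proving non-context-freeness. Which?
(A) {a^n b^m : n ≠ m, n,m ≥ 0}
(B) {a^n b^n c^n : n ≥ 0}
(B) {a^n b^n c^n : n ≥ 0}

(B) {a^n b^n c^n : n ≥ 0} requires the CFL pumping lemma.

- {a^n b^m : n ≠ m, n,m ≥ 0} is context-free (but not regular)
  • Can be shown non-regular with the regular pumping lemma
  • After pumping a's, we can make n = m

- {a^n b^n c^n : n ≥ 0} is NOT context-free
  • Requires the CFL pumping lemma to prove
  • Cannot maintain three equal counts simultaneously

The CFL pumping lemma is "stronger" in that it can prove non-membership
in the larger class of context-free languages.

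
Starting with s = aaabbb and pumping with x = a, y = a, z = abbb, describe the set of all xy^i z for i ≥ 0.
{xy^i z : i ≥ 0} = {a^(2+i) b^3 : i ≥ 0} = {aabbb, aaabbb, aaaabbb, ...}

With x = a, y = a, z = abbb: Starting with aaabbb and pumping the second 'a', we get strings with 2+i a's followed by 3 b's for i = 0, 1, 2, ...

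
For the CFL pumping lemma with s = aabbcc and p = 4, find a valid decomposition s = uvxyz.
u='a', v='a', x='bb', y='c', z='c'

For s = aabbcc with pumping length p = 4:

One valid decomposition:
- u = 'a'
- v = 'a'
- x = 'bb'
- y = 'c'
- z = 'c'

Verification:
- uvxyz = 'a' + 'a' + 'bb' + 'c' + 'c' = aabbcc ✓
- |vxy| = |'abbc'| = 4 ≤ 4 ✓
- |vy| = |'ac'| = 2 > 0 ✓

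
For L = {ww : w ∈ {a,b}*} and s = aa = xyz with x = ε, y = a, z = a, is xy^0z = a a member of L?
No

xy⁰z = ε · ε · a = a.
a has odd length 1, so it cannot be written as ww and is not in L.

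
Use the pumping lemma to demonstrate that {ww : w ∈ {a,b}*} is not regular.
Assume for contradiction that L is regular, and let p ≥ 1 be the pumping length given by the pumping lemma.
Choose s = a^p b a^p b. Then s ∈ L (take w = a^p b) and |s| = 2p + 2 ≥ p.
By the pumping lemma, s = xyz for some x, y, z with |xy| ≤ p, |y| ≥ 1, and xy^i z ∈ L for every i ≥ 0.
Since |xy| ≤ p and the first p symbols of s are all a's, y = a^k for some k with 1 ≤ k ≤ p.

Take i = 2: t = xy²z = a^(p + k) b a^p b.
Suppose t = uu for some string u. The string t contains exactly two b's and ends in b, so u contains exactly one b and ends in b; hence u = a^j b for some j, and uu = a^j b a^j b. Comparing with t = a^(p + k) b a^p b forces j = p + k (first block) and j = p (second block), which is impossible since k ≥ 1. So t ∉ L.

This contradicts the pumping lemma, which requires xy^i z ∈ L for all i ≥ 0.
Hence L = {ww : w ∈ {a,b}*} is not regular. ∎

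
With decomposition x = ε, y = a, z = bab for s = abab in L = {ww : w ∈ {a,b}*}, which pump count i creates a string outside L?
i = 0

xy⁰z = ε · ε · bab = bab; bab has odd length 3, so it cannot be written as ww and is not in L.
(Other choices also work, e.g. i = 2, 3; only i = 1 is guaranteed to stay in L since xy¹z = s.)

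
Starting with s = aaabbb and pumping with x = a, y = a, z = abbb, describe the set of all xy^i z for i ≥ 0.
{xy^i z : i ≥ 0} = {a^(2+i) b^3 : i ≥ 0} = {aabbb, aaabbb, aaaabbb, ...}

With x = a, y = a, z = abbb: Starting with aaabbb and pumping the second 'a', we get strings with 2+i a's followed by 3 b's for i = 0, 1, 2, ...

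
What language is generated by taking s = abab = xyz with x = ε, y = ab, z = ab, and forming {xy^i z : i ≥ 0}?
{xy^i z : i ≥ 0} = {(ab)^(i+1) : i ≥ 0} = {ab, abab, ababab, ...}

With x = ε, y = ab, z = ab: Pumping 'ab' gives strings of alternating a's and b's.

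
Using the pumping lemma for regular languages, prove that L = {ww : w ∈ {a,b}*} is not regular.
Assume for contradiction that L is regular, and let p ≥ 1 be the pumping length given by the pumping lemma.
Choose s = a^p b a^p b. Then s ∈ L (take w = a^p b) and |s| = 2p + 2 ≥ p.
By the pumping lemma, s = xyz for some x, y, z with |xy| ≤ p, |y| ≥ 1, and xy^i z ∈ L for every i ≥ 0.
Since |xy| ≤ p and the first p symbols of s are all a's, y = a^k for some k with 1 ≤ k ≤ p.

Take i = 2: t = xy²z = a^(p + k) b a^p b.
Suppose t = uu for some string u. The string t contains exactly two b's and ends in b, so u contains exactly one b and ends in b; hence u = a^j b for some j, and uu = a^j b a^j b. Comparing with t = a^(p + k) b a^p b forces j = p + k (first block) and j = p (second block), which is impossible since k ≥ 1. So t ∉ L.

This contradicts the pumping lemma, which requires xy^i z ∈ L for all i ≥ 0.
Hence L = {ww : w ∈ {a,b}*} is not regular. ∎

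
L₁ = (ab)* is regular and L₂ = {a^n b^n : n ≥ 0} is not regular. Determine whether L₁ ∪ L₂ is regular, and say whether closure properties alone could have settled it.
No — L₁ ∪ L₂ is not regular.

Let U = (ab)* ∪ {a^n b^n}. If U were regular, then U ∩ aa*bb* would be regular (closure under intersection with a regular language). But (ab)* ∩ aa*bb* = {ab} and {a^n b^n} ∩ aa*bb* = {a^n b^n : n ≥ 1}, so U ∩ aa*bb* = {a^n b^n : n ≥ 1}, which is not regular. Hence U is not regular.

Note that the bare facts "L₁ regular, L₂ non-regular" do not settle the question by themselves: the closure of regular languages under ∪, ∩, complement and difference applies only when BOTH operands are regular. With a non-regular operand the result can come out regular or non-regular depending on the specific languages, so one has to work out L₁ ∪ L₂ for this particular pair, as above.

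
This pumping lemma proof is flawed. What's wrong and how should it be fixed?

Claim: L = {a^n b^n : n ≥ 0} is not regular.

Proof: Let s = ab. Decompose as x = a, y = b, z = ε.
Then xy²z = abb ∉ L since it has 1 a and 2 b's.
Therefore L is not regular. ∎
Error: The string s = ab might be shorter than the pumping length p.

Correction: Choose s = a^p b^p to ensure |s| ≥ p. Also, the decomposition is wrong: with |xy| ≤ p, y cannot include b's when s starts with p a's.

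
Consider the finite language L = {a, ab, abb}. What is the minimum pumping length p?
p = 4

For a finite language L, the pumping lemma holds vacuously if p > max|s| for s ∈ L.

The longest string in L = {a, ab, abb} has length 3.
If p = 4, then no string s ∈ L has |s| ≥ p, so the condition is vacuously true.

The minimum pumping length is p = 4.

Why no smaller p works: for any p ≤ 3, the longest string s ∈ L has |s| = 3 ≥ p, so it would
have to be pumpable; but pumping up (i = 2, 3, ...) produces ever longer strings, which cannot all lie in the
finite language L. So the pumping property fails for every p ≤ 3.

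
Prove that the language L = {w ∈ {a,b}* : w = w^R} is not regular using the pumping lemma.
Assume for contradiction that L is regular, and let p ≥ 1 be the pumping length given by the pumping lemma.
Choose s = a^p b a^p. Then s ∈ L (it reads the same in both directions) and |s| = 2p + 1 ≥ p.
By the pumping lemma, s = xyz for some x, y, z with |xy| ≤ p, |y| ≥ 1, and xy^i z ∈ L for every i ≥ 0.
Since |xy| ≤ p and the first p symbols of s are all a's, y = a^k for some k with 1 ≤ k ≤ p.

Take i = 2: xy²z = a^(p + k) b a^p.
Its reversal is a^p b a^(p + k). These differ because the block of a's before the unique b has length p + k in one and p in the other, and p + k ≠ p since k ≥ 1. So xy²z is not a palindrome, i.e. xy²z ∉ L.

This contradicts the pumping lemma, which requires xy^i z ∈ L for all i ≥ 0.
Hence L = {w ∈ {a,b}* : w = w^R} is not regular. ∎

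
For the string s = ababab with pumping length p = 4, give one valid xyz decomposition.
x = 'aba', y = 'b', z = 'ab'

For s = ababab and p = 4, one valid decomposition is:
- x = 'aba' (length 3)
- y = 'b' (length 1)
- z = 'ab' (length 2)

Verification:
- xyz = 'aba' + 'b' + 'ab' = ababab ✓
- |xy| = 4 ≤ 4 ✓
- |y| = 1 > 0 ✓

All pumping lemma constraints are satisfied.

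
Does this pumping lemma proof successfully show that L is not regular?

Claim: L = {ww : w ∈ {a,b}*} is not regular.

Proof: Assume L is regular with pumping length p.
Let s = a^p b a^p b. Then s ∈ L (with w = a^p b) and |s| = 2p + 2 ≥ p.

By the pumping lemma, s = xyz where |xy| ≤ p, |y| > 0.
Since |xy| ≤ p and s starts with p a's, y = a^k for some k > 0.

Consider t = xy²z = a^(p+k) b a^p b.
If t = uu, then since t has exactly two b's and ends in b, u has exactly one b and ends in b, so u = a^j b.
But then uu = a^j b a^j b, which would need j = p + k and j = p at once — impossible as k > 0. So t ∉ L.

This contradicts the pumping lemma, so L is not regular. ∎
The proof is correct.

This proof is valid because:
1. s = a^p b a^p b is in L and is chosen in terms of p, so |s| ≥ p holds for every p
2. The decomposition analysis is correct: |xy| ≤ p forces y to lie inside the leading a's
3. The contradiction is valid: the argument shows a^(p+k) b a^p b cannot be split into two equal halves
4. The conclusion follows logically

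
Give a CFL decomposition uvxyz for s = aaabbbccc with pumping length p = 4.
u='aa', v='a', x='bb', y='b', z='ccc'

For s = aaabbbccc with pumping length p = 4:

One valid decomposition:
- u = 'aa'
- v = 'a'
- x = 'bb'
- y = 'b'
- z = 'ccc'

Verification:
- uvxyz = 'aa' + 'a' + 'bb' + 'b' + 'ccc' = aaabbbccc ✓
- |vxy| = |'abbb'| = 4 ≤ 4 ✓
- |vy| = |'ab'| = 2 > 0 ✓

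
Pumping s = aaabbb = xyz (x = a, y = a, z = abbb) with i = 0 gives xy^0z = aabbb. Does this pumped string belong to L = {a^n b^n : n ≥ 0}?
No

xy⁰z = a · ε · abbb = aabbb.
aabbb has 2 a's and 3 b's; 2 ≠ 3, so it is not in L.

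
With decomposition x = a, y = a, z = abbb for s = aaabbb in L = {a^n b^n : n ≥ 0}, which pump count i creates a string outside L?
i = 2

xy²z = a · aa · abbb = aaaabbb; aaaabbb has 4 a's and 3 b's; 4 ≠ 3, so it is not in L.
(Other choices also work, e.g. i = 0, 3; only i = 1 is guaranteed to stay in L since xy¹z = s.)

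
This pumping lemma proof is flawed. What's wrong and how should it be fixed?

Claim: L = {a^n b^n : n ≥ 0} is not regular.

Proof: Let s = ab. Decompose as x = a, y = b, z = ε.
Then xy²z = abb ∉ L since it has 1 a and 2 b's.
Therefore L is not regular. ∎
Error: The string s = ab might be shorter than the pumping length p.

Correction: Choose s = a^p b^p to ensure |s| ≥ p. Also, the decomposition is wrong: with |xy| ≤ p, y cannot include b's when s starts with p a's.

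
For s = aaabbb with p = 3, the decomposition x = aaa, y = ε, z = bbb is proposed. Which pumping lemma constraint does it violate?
Violated: |y| > 0

The decomposition x = aaa, y = ε, z = bbb for s = aaabbb with p = 3
violates the constraint: |y| > 0

|y| = 0, but the pumping lemma requires |y| > 0 (y must be non-empty).

Pumping lemma constraints:
1. xyz = s (decomposition is valid)
2. |xy| ≤ p
3. |y| > 0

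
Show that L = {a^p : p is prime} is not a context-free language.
Assume for contradiction that L is context-free, and let p ≥ 1 be the pumping length given by the pumping lemma for CFLs.
Choose a prime q with q ≥ p and let s = a^q. Then s ∈ L and |s| = q ≥ p.
By the CFL pumping lemma, s = uvxyz for some u, v, x, y, z with |vxy| ≤ p, |vy| ≥ 1, and uv^i xy^i z ∈ L for every i ≥ 0.
All symbols are a's, so only lengths matter: let k = |vy|, with 1 ≤ k ≤ p. Then |uv^i xy^i z| = q + (i − 1)k.

Take i = q + 1: the length is q + qk = q(k + 1).
Both factors satisfy q ≥ 2 and k + 1 ≥ 2, so q(k + 1) is composite and uv^(q+1) xy^(q+1) z ∉ L.

This contradicts the CFL pumping lemma, which requires uv^i xy^i z ∈ L for all i ≥ 0.
Hence L = {a^p : p is prime} is not context-free. ∎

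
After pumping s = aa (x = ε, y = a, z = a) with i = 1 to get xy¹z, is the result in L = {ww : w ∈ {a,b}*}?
Yes

xy¹z = ε · a · a = aa.
aa splits into halves a · a, which are equal, so it is in L (w = a).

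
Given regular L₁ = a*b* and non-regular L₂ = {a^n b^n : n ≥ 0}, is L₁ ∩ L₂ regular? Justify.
No — L₁ ∩ L₂ is not regular.

Every string a^n b^n already lies in a*b*, so L₁ ∩ L₂ = {a^n b^n : n ≥ 0} = L₂ itself, which is the standard non-regular language (pump s = a^p b^p).

Note that the bare facts "L₁ regular, L₂ non-regular" do not settle the question by themselves: the closure of regular languages under ∪, ∩, complement and difference applies only when BOTH operands are regular. With a non-regular operand the result can come out regular or non-regular depending on the specific languages, so one has to work out L₁ ∩ L₂ for this particular pair, as above.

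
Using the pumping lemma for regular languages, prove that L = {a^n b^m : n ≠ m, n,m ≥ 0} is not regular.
Assume for contradiction that L is regular, and let p ≥ 1 be the pumping length given by the pumping lemma.
Choose s = a^p b^(p + p!). Then s ∈ L because p ≠ p + p! (as p! ≥ 1), and |s| ≥ p.
By the pumping lemma, s = xyz for some x, y, z with |xy| ≤ p, |y| ≥ 1, and xy^i z ∈ L for every i ≥ 0.
Since |xy| ≤ p and the first p symbols of s are all a's, y = a^k for some k with 1 ≤ k ≤ p.
For every i ≥ 0, xy^i z = a^(p + (i − 1)k) b^(p + p!).

Because 1 ≤ k ≤ p, k divides p!. Let t = p!/k (a positive integer) and take i = t + 1.
Then the number of a's is p + tk = p + p!, which equals the number of b's.
So xy^(t+1) z = a^(p + p!) b^(p + p!) has equally many a's and b's and is NOT in L.

This contradicts the pumping lemma, which requires xy^i z ∈ L for all i ≥ 0.
Hence L = {a^n b^m : n ≠ m, n,m ≥ 0} is not regular. ∎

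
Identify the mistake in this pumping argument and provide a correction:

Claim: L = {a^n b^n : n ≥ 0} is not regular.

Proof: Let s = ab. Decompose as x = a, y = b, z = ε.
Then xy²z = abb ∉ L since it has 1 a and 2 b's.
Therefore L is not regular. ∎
Error: The string s = ab might be shorter than the pumping length p.

Correction: Choose s = a^p b^p to ensure |s| ≥ p. Also, the decomposition is wrong: with |xy| ≤ p, y cannot include b's when s starts with p a's.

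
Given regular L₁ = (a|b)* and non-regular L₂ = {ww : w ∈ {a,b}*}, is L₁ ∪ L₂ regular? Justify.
Yes — L₁ ∪ L₂ is regular.

{ww} ⊆ (a|b)*, so L₁ ∪ L₂ = (a|b)*, which is regular.

Note that the bare facts "L₁ regular, L₂ non-regular" do not settle the question by themselves: the closure of regular languages under ∪, ∩, complement and difference applies only when BOTH operands are regular. With a non-regular operand the result can come out regular or non-regular depending on the specific languages, so one has to work out L₁ ∪ L₂ for this particular pair, as above.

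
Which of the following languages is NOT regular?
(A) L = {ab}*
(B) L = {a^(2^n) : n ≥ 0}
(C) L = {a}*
(B) {a^(2^n) : n ≥ 0}

(B) L = {a^(2^n) : n ≥ 0} is NOT regular.

The pumping lemma can be used to prove this:
After pumping, length is no longer a power of 2

The other languages are regular because they can be recognized by finite automata.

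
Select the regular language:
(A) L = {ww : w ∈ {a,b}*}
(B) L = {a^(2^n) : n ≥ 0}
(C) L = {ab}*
(C) {ab}*

(C) L = {ab}* is regular.

This can be recognized by a finite automaton (DFA/NFA).
Regular expressions like {ab}* define regular languages.

The other choices are not regular:
- {ww : w ∈ {a,b}*}: After pumping, the two halves no longer match
- {a^(2^n) : n ≥ 0}: After pumping, length is no longer a power of 2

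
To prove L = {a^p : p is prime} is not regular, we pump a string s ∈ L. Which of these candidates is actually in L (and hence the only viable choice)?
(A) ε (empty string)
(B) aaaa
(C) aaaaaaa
(C) aaaaaaa

The pumping lemma is applied to a string s that lies in L, so first check membership of each option:
- (A) ε has length 0, which is not prime, so it is not in L ✗
- (B) aaaa has length 4 = 2 × 2, which is not prime, so it is not in L ✗
- (C) aaaaaaa has length 7, which is prime, so it is in L ✓

Only (C) aaaaaaa is in L, so it is the only candidate that could play the role of s.
(In a complete proof one picks s in terms of the pumping length p so that |s| ≥ p is guaranteed; a fixed string like aaaaaaa illustrates the shape of such an s.)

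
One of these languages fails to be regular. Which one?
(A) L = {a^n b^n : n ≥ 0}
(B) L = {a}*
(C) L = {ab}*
(A) {a^n b^n : n ≥ 0}

(A) L = {a^n b^n : n ≥ 0} is NOT regular.

The pumping lemma can be used to prove this:
After pumping, the number of a's and b's become unequal

The other languages are regular because they can be recognized by finite automata.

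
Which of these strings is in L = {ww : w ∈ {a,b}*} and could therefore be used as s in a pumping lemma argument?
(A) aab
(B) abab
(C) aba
(B) abab

The pumping lemma is applied to a string s that lies in L, so first check membership of each option:
- (A) aab has odd length 3, so it cannot be written as ww and is not in L ✗
- (B) abab splits into halves ab · ab, which are equal, so it is in L (w = ab) ✓
- (C) aba has odd length 3, so it cannot be written as ww and is not in L ✗

Only (B) abab is in L, so it is the only candidate that could play the role of s.
(In a complete proof one picks s in terms of the pumping length p so that |s| ≥ p is guaranteed; a fixed string like abab illustrates the shape of such an s.)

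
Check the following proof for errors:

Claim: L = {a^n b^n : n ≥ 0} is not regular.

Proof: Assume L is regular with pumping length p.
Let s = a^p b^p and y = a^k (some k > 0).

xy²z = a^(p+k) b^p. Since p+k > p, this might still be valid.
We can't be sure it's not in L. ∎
The proof is INCORRECT.

Error: The conclusion is wrong.
xy²z = a^(p+k) b^p is definitely NOT in L because the number of a's (p+k) ≠ number of b's (p).
The proof incorrectly doubts what is actually a valid contradiction.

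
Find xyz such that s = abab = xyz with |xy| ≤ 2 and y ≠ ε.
x = 'a', y = 'b', z = 'ab'

For s = abab and p = 2, one valid decomposition is:
- x = 'a' (length 1)
- y = 'b' (length 1)
- z = 'ab' (length 2)

Verification:
- xyz = 'a' + 'b' + 'ab' = abab ✓
- |xy| = 2 ≤ 2 ✓
- |y| = 1 > 0 ✓

All pumping lemma constraints are satisfied.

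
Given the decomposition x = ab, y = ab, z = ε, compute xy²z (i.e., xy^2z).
ababab

Given x = 'ab', y = 'ab', z = '' and i = 2:

xy^2z = x + y·y·...·y (2 times) + z
       = 'ab' + 'ab'^2 + ''
       = 'ab' + 'abab' + ''
       = 'ababab'

The pumped string is 'ababab' with length 6.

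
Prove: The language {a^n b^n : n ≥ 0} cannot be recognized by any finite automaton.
Assume for contradiction that L is regular, and let p ≥ 1 be the pumping length given by the pumping lemma.
Choose s = a^p b^p. Then s ∈ L and |s| = 2p ≥ p.
By the pumping lemma, s = xyz for some x, y, z with |xy| ≤ p, |y| ≥ 1, and xy^i z ∈ L for every i ≥ 0.
Since |xy| ≤ p and the first p symbols of s are all a's, we must have y = a^k for some k with 1 ≤ k ≤ p.

Take i = 3: xy³z = a^(p + 2k) b^p.
This string has p + 2k a's but p b's, and p + 2k > p because k ≥ 1. So xy³z ∉ L.

This contradicts the pumping lemma, which requires xy^i z ∈ L for all i ≥ 0.
Hence L = {a^n b^n : n ≥ 0} is not regular. ∎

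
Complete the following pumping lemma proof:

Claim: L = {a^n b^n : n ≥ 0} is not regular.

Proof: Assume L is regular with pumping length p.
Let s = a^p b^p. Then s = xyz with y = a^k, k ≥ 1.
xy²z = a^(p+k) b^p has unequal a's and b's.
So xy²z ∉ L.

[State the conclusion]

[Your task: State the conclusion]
This contradicts the pumping lemma for regular languages,
which guarantees xy^i z ∈ L for all i ≥ 0.

Since our assumption that L is regular leads to a contradiction,
we conclude that L = {a^n b^n : n ≥ 0} is NOT regular. ∎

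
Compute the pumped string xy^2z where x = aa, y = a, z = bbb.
aaaabbb

Given x = 'aa', y = 'a', z = 'bbb' and i = 2:

xy^2z = x + y·y·...·y (2 times) + z
       = 'aa' + 'a'^2 + 'bbb'
       = 'aa' + 'aa' + 'bbb'
       = 'aaaabbb'

The pumped string is 'aaaabbb' with length 7.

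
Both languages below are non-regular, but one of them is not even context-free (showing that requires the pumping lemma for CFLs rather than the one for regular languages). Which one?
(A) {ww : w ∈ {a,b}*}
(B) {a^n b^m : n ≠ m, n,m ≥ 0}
(A) {ww : w ∈ {a,b}*}

(A) {ww : w ∈ {a,b}*} requires the CFL pumping lemma.

- {a^n b^m : n ≠ m, n,m ≥ 0} is context-free (but not regular)
  • Can be shown non-regular with the regular pumping lemma
  • After pumping a's, we can make n = m

- {ww : w ∈ {a,b}*} is NOT context-free
  • Requires the CFL pumping lemma to prove
  • Cannot verify equality of two arbitrary substrings

The CFL pumping lemma is "stronger" in that it can prove non-membership
in the larger class of context-free languages.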